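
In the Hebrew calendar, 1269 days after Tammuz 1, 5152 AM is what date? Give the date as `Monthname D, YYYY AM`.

Tevet 1, 5156 AM

JDN of Tammuz 1, 5152 AM = 2229660.
2229660 + 1269 = 2230929.
JDN 2230929 in the Hebrew calendar is Tevet 1, 5156 AM.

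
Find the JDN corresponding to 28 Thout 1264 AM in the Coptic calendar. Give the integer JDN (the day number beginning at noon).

2286368

In the proleptic Gregorian calendar the same day is 6 October 1547.
JDN 2451545 is 1 January 2000 CE (Gregorian); the target day is −165177 days from there, so JDN = 2286368.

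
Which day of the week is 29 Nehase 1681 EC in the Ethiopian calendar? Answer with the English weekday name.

In the Gregorian calendar this is 1 September 1689 (JDN 2338199).
JDN 2338199 mod 7 = 3, and JDN 0 was a Monday, so this is a Thursday.

Thursday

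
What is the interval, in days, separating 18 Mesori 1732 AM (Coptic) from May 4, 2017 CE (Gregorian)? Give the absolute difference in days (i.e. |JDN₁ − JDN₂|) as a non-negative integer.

JDN of the first date = 2457625.
JDN of the second date = 2457878.
|2457878 − 2457625| = 253.

253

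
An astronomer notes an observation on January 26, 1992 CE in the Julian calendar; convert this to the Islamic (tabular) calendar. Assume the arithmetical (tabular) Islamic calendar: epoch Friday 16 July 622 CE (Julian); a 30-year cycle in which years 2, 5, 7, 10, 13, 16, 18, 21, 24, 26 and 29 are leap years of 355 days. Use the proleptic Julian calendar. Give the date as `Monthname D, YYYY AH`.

The source date corresponds to 8 February 1992 in the Gregorian calendar (JDN 2448661).
That day falls on 4 Sha'ban 1412 AH in the tabular Islamic calendar.

Sha'ban 4, 1412 AH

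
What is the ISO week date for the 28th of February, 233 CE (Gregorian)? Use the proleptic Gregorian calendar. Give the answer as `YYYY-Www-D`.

The weekday is Thursday (ISO weekday 4).
That Thursday belongs to ISO week 9 of ISO year 233.

0233-W09-4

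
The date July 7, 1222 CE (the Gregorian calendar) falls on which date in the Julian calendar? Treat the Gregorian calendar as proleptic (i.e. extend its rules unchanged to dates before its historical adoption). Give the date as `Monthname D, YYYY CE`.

June 30, 1222 CE

For dates in this range the Gregorian date is 7 days ahead of the Julian.
7 July 1222 Gregorian − 7 days → 30 June 1222 Julian.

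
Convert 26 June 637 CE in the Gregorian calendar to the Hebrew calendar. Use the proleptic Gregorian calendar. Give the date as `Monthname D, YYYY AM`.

Julian Day Number of the source date = 1953896.
Converting JDN 1953896 to the Hebrew calendar gives 25 Sivan 4397 AM.

Sivan 25, 4397 AM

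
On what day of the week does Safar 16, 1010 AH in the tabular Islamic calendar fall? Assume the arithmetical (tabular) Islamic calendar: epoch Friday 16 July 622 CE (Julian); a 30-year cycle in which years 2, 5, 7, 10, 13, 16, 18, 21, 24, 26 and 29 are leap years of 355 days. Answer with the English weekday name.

Thursday

In the Gregorian calendar this is 16 August 1601 (JDN 2306041).
2306041 ≡ 3 (mod 7); counting from Monday = 0 gives Thursday.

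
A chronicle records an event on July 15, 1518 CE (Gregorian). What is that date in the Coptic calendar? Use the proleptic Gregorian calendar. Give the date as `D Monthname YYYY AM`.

Both dates share Julian Day Number 2275693; in the Coptic calendar that is 11 Epip 1234 AM.

11 Epip 1234 AM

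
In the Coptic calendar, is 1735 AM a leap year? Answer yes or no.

yes

1735 mod 4 = 3; in the Coptic calendar a year is leap when year mod 4 = 3, so it is a leap year.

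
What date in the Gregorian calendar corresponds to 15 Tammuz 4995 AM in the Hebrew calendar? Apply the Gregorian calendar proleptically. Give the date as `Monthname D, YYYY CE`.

Both dates share Julian Day Number 2172325; in the Gregorian calendar that is 10 July 1235 CE.

July 10, 1235 CE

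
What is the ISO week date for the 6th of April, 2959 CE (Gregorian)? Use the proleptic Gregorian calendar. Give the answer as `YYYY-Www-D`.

2959-W14-5

The weekday is Friday (ISO weekday 5).
That Friday belongs to ISO week 14 of ISO year 2959.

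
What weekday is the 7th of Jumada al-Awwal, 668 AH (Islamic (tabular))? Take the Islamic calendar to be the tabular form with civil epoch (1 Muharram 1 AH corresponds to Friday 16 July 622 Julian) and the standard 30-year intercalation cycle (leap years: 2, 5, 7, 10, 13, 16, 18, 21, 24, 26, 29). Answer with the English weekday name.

Thursday

In the proleptic Gregorian calendar this is 9 January 1270 (JDN 2184927).
JDN 2184927 mod 7 = 3, and JDN 0 was a Monday, so this is a Thursday.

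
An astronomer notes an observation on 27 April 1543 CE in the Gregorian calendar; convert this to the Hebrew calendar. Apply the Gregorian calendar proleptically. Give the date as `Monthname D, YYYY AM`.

Both dates share Julian Day Number 2284745; in the Hebrew calendar that is 13 Iyar 5303 AM.

Iyar 13, 5303 AM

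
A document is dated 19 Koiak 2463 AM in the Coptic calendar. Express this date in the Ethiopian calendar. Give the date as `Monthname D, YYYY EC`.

Tahsas 19, 2739 EC

Both dates share Julian Day Number 2724383; in the Ethiopian calendar that is 19 Tahsas 2739 EC.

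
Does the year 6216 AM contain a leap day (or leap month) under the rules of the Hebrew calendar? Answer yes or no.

Hebrew year 6216 is year 3 of its 19-year Metonic cycle; leap years are at positions 3, 6, 8, 11, 14, 17, 19, so it is a leap year (13 months).

yes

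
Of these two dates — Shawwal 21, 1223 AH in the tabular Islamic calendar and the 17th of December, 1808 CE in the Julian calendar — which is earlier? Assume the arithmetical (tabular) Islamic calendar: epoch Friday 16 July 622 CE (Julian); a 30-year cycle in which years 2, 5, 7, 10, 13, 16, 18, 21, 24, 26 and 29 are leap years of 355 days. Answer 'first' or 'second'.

first

First date → JDN 2381762; second date → JDN 2381781.
JDN 2381762 < JDN 2381781, so the first date is earlier.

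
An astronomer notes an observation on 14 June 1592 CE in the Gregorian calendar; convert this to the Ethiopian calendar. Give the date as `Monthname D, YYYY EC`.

Sene 10, 1584 EC

Julian Day Number of the source date = 2302691.
Converting JDN 2302691 to the Ethiopian calendar gives 10 Sene 1584 EC.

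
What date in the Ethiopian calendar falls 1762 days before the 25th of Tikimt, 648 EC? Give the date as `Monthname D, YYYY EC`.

Counting 1762 days back from JDN 1960592 reaches JDN 1958830, which is Tahsas 30, 643 EC.

Tahsas 30, 643 EC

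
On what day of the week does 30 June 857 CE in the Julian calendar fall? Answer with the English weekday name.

This is JDN 2034258 (4 July 857 Gregorian).
Since JDN mod 7 = 2 (0 = Monday), the day is Wednesday.

Wednesday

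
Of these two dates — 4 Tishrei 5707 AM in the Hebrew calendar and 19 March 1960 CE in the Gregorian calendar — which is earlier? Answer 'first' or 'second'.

first

First date → JDN 2432093; second date → JDN 2437013.
JDN 2432093 < JDN 2437013, so the first date is earlier.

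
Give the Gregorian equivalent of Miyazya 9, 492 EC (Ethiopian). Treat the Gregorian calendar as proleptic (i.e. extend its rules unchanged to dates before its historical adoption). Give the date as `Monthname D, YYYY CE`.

Both dates share Julian Day Number 1903777; in the Gregorian calendar that is 6 April 500 CE.

April 6, 500 CE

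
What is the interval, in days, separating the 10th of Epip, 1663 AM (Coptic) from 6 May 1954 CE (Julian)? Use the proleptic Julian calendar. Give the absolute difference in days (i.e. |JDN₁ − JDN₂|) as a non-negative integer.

2498

First date → JDN 2432384; second date → JDN 2434882.
The interval is |2432384 − 2434882| = 2498 days.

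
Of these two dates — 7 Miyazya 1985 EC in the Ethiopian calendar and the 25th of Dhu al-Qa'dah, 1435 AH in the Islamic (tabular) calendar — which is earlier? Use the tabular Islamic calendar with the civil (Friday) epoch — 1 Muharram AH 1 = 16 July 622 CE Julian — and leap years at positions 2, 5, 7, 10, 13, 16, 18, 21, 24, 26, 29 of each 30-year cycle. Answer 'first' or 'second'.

The two dates have Julian Day Numbers 2449093 and 2456921 respectively.
Since 2449093 < 2456921, the first date comes first.

first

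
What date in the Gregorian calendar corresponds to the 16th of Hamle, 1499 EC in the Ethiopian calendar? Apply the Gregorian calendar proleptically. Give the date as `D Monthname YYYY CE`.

20 July 1507 CE

Julian Day Number of the source date = 2271680.
Converting JDN 2271680 to the Gregorian calendar gives 20 July 1507 CE.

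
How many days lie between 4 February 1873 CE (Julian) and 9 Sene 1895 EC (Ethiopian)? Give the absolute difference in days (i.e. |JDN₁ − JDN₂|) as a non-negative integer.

First date → JDN 2405206; second date → JDN 2416282.
The interval is |2405206 − 2416282| = 11076 days.

11076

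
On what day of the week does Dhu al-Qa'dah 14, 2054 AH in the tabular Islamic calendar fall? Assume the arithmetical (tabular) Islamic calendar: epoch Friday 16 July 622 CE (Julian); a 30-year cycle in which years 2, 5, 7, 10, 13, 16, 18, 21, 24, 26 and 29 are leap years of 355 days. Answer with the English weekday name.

In the Gregorian calendar this is 5 April 2615 (JDN 2676263).
2676263 ≡ 2 (mod 7); counting from Monday = 0 gives Wednesday.

Wednesday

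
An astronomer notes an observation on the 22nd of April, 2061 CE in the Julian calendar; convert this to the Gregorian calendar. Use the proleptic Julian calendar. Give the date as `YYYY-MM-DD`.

The Julian–Gregorian offset here is 13 days (Julian trailing).
22 April 2061 Julian + 13 days → 5 May 2061 Gregorian.

2061-05-05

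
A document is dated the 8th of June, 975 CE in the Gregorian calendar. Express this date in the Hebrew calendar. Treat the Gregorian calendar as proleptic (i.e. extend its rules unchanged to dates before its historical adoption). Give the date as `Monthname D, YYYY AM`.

Sivan 21, 4735 AM

Both dates share Julian Day Number 2077330; in the Hebrew calendar that is 21 Sivan 4735 AM.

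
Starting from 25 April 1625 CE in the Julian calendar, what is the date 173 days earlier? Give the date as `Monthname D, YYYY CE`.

November 3, 1624 CE

The starting date is JDN 2314704; 2314704 − 173 = 2314531.
JDN 2314531 corresponds to November 3, 1624 CE.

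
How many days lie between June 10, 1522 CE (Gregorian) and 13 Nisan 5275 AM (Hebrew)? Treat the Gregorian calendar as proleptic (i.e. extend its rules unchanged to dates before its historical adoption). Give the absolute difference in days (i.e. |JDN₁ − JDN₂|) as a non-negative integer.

JDN of the first date = 2277119.
JDN of the second date = 2274499.
|2274499 − 2277119| = 2620.

2620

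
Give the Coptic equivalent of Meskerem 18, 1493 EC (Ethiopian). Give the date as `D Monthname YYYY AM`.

18 Thout 1217 AM

Both dates share Julian Day Number 2269191; in the Coptic calendar that is 18 Thout 1217 AM.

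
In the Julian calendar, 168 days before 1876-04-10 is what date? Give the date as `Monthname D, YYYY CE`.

October 25, 1875 CE

JDN of 1876-04-10 = 2406367.
2406367 − 168 = 2406199.
JDN 2406199 in the Julian calendar is October 25, 1875 CE.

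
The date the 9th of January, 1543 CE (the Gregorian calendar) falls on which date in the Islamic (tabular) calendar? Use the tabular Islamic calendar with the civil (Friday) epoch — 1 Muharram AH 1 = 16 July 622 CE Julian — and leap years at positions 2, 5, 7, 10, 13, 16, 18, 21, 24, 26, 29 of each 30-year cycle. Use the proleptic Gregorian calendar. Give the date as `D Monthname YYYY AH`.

Both dates share Julian Day Number 2284637; in the tabular Islamic calendar that is 22 Ramadan 949 AH.

22 Ramadan 949 AH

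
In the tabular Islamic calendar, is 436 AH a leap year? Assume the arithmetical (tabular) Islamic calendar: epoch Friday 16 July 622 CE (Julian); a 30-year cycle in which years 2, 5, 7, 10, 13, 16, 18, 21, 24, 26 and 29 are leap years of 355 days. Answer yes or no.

Year 436 AH is year 16 of its 30-year cycle; leap positions are 2, 5, 7, 10, 13, 16, 18, 21, 24, 26, 29, so it is a leap year (355 days).

yes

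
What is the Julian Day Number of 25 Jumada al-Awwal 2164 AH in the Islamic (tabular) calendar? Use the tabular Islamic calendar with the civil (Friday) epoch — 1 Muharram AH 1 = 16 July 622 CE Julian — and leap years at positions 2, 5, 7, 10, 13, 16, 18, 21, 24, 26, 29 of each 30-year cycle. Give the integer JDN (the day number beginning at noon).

Equivalently 12 July 2721 (Gregorian).
JDN 2299161 is 15 October 1582 CE (Gregorian); the target day is +415916 days from there, so JDN = 2715077.

2715077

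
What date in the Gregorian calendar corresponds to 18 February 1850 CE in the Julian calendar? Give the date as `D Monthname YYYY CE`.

2 March 1850 CE

The Julian–Gregorian offset here is 12 days (Julian trailing).
18 February 1850 Julian + 12 days → 2 March 1850 Gregorian.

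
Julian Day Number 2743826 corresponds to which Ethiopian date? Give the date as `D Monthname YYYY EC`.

JDN 2743826 is 28 March 2800 in the Gregorian calendar.
In the Ethiopian calendar that day is 13 Megabit 2792 EC.

13 Megabit 2792 EC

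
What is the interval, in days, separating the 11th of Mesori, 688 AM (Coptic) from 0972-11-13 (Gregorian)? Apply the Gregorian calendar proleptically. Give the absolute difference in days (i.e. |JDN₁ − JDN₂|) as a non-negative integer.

96

First date → JDN 2076297; second date → JDN 2076393.
The interval is |2076297 − 2076393| = 96 days.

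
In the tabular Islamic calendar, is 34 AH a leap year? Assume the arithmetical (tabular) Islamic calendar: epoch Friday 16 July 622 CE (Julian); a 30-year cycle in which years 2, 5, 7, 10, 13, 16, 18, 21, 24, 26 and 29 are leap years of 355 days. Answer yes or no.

Year 34 AH is year 4 of its 30-year cycle; leap positions are 2, 5, 7, 10, 13, 16, 18, 21, 24, 26, 29, so it is a common year (354 days).

no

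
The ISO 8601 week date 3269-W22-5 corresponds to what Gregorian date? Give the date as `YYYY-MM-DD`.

3269-05-31

ISO week 1 of 3269 is the week containing the first Thursday of 3269.
Week 22, day 5 (Friday) lands on 3269-05-31.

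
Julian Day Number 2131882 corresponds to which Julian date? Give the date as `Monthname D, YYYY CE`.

October 10, 1124 CE

The proleptic Gregorian equivalent of JDN 2131882 is 17 October 1124.
In the Julian calendar that day is October 10, 1124 CE.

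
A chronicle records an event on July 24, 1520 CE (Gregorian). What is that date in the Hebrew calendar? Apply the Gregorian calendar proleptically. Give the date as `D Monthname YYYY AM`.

28 Tammuz 5280 AM

Both dates share Julian Day Number 2276433; in the Hebrew calendar that is 28 Tammuz 5280 AM.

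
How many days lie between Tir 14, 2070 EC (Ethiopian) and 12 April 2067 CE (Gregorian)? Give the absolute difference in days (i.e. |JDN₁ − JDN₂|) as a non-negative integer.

JDN of the first date = 2480056.
JDN of the second date = 2476118.
|2476118 − 2480056| = 3938.

3938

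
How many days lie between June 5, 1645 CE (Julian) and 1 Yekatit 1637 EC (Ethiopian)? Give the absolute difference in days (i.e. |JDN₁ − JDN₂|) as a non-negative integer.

130

JDN of the first date = 2322050.
JDN of the second date = 2321920.
|2321920 − 2322050| = 130.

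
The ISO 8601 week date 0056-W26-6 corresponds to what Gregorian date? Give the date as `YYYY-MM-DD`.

0056-07-01

ISO week 1 of 56 is the week containing the first Thursday of 56.
Week 26, day 6 (Saturday) lands on 0056-07-01.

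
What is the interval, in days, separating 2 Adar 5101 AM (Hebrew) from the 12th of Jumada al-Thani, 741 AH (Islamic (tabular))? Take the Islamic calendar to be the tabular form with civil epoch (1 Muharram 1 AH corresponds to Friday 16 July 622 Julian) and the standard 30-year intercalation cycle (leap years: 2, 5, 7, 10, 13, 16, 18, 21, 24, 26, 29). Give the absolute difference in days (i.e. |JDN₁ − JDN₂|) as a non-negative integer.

First date → JDN 2210909; second date → JDN 2210830.
The interval is |2210909 − 2210830| = 79 days.

79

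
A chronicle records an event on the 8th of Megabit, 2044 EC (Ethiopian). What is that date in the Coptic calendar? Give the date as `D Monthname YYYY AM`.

Julian Day Number of the source date = 2470614.
Converting JDN 2470614 to the Coptic calendar gives 8 Paremhat 1768 AM.

8 Paremhat 1768 AM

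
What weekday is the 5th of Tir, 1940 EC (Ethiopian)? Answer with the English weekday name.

This is JDN 2432565 (14 January 1948 Gregorian).
JDN 2432565 mod 7 = 2, and JDN 0 was a Monday, so this is a Wednesday.

Wednesday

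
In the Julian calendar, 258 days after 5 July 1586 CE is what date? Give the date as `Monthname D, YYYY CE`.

March 20, 1587 CE

Counting 258 days forward from JDN 2300530 reaches JDN 2300788, which is March 20, 1587 CE.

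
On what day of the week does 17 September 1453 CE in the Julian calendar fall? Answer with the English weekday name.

This is JDN 2252026 (26 September 1453 Gregorian).
2252026 ≡ 0 (mod 7); counting from Monday = 0 gives Monday.

Monday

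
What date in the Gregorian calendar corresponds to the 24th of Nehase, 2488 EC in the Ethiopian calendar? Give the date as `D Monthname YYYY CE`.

Julian Day Number of the source date = 2632951.
Converting JDN 2632951 to the Gregorian calendar gives 2 September 2496 CE.

2 September 2496 CE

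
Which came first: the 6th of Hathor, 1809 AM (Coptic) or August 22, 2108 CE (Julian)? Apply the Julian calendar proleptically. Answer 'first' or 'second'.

First date → JDN 2485467; second date → JDN 2491239.
JDN 2485467 < JDN 2491239, so the first date is earlier.

first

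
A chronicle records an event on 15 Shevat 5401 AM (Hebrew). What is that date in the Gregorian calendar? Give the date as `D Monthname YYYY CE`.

Both dates share Julian Day Number 2320449; in the Gregorian calendar that is 26 January 1641 CE.

26 January 1641 CE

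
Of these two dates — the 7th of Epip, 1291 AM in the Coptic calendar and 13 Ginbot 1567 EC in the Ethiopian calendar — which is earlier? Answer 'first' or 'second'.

second

First date → JDN 2296508; second date → JDN 2296454.
JDN 2296454 < JDN 2296508, so the second date is earlier.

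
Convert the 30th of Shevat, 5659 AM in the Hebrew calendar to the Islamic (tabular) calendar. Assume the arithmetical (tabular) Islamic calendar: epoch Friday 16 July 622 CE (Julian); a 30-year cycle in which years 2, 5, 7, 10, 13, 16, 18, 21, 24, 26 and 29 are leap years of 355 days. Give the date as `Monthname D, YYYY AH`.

Ramadan 29, 1316 AH

Both dates share Julian Day Number 2414696; in the tabular Islamic calendar that is 29 Ramadan 1316 AH.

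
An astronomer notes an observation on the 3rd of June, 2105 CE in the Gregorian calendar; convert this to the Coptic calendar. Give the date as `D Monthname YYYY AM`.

25 Pashons 1821 AM

Both dates share Julian Day Number 2490049; in the Coptic calendar that is 25 Pashons 1821 AM.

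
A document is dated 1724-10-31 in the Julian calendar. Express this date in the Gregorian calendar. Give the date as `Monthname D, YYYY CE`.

November 11, 1724 CE

The Julian–Gregorian offset here is 11 days (Julian trailing).
31 October 1724 Julian + 11 days → 11 November 1724 Gregorian.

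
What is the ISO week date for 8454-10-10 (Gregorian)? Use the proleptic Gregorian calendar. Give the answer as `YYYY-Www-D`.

8454-W41-6

The weekday is Saturday (ISO weekday 6).
That Saturday belongs to ISO week 41 of ISO year 8454.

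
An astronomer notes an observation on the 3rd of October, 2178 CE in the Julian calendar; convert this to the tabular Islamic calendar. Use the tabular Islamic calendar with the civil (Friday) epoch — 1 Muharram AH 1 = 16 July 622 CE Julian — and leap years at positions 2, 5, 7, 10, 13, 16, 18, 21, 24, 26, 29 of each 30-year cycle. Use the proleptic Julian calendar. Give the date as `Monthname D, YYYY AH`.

Muharram 5, 1605 AH

Both dates share Julian Day Number 2516848; in the tabular Islamic calendar that is 5 Muharram 1605 AH.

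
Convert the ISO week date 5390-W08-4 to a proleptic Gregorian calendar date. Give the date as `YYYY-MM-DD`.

5390-02-25

ISO week 1 of 5390 is the week containing the first Thursday of 5390.
Week 8, day 4 (Thursday) lands on 5390-02-25.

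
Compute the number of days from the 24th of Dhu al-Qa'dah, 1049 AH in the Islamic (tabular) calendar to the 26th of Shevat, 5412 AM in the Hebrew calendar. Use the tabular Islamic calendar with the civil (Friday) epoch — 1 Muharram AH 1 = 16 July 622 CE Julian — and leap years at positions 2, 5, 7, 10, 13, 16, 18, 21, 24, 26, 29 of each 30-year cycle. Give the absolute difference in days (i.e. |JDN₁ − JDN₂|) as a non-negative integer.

First date → JDN 2320134; second date → JDN 2324476.
The interval is |2320134 − 2324476| = 4342 days.

4342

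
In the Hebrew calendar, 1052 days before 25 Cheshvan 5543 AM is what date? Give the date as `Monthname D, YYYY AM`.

Tevet 7, 5540 AM

Counting 1052 days back from JDN 2372228 reaches JDN 2371176, which is Tevet 7, 5540 AM.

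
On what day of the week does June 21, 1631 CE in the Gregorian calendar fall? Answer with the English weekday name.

Saturday

Since JDN mod 7 = 5 (0 = Monday), the day is Saturday.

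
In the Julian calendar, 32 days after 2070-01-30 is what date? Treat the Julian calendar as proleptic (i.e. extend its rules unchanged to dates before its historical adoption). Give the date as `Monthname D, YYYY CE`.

Counting 32 days forward from JDN 2477155 reaches JDN 2477187, which is March 3, 2070 CE.

March 3, 2070 CE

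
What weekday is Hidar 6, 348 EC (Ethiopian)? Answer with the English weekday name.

Friday

Equivalently 4 November 355 Gregorian, JDN 1851028.
JDN 1851028 mod 7 = 4, and JDN 0 was a Monday, so this is a Friday.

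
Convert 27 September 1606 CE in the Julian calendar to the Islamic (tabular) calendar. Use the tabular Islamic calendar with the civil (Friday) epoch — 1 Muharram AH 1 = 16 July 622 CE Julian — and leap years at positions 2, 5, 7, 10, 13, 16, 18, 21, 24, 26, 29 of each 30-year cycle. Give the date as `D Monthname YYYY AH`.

The source date corresponds to 7 October 1606 in the Gregorian calendar (JDN 2307919).
That day falls on 4 Jumada al-Thani 1015 AH in the tabular Islamic calendar.

4 Jumada al-Thani 1015 AH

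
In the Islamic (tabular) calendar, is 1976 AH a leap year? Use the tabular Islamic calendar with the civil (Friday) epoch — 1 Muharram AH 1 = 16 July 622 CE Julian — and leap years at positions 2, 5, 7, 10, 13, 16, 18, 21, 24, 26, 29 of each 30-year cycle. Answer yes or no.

Year 1976 AH is year 26 of its 30-year cycle; leap positions are 2, 5, 7, 10, 13, 16, 18, 21, 24, 26, 29, so it is a leap year (355 days).

yes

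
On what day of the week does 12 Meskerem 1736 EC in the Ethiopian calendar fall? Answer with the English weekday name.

Saturday

In the Gregorian calendar this is 21 September 1743 (JDN 2357941).
JDN 2357941 mod 7 = 5, and JDN 0 was a Monday, so this is a Saturday.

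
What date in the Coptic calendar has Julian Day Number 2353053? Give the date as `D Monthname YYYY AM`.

28 Parmouti 1446 AM

JDN 2353053 is 4 May 1730 in the Gregorian calendar.
In the Coptic calendar that day is 28 Parmouti 1446 AM.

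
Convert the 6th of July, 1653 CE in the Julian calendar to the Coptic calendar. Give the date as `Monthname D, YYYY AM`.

Both dates share Julian Day Number 2325003; in the Coptic calendar that is 12 Epip 1369 AM.

Epip 12, 1369 AM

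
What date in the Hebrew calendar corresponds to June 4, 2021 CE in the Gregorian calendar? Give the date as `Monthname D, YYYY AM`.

Both dates share Julian Day Number 2459370; in the Hebrew calendar that is 24 Sivan 5781 AM.

Sivan 24, 5781 AM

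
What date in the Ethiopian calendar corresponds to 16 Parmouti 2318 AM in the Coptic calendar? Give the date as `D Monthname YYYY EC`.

16 Miyazya 2594 EC

Both dates share Julian Day Number 2671539; in the Ethiopian calendar that is 16 Miyazya 2594 EC.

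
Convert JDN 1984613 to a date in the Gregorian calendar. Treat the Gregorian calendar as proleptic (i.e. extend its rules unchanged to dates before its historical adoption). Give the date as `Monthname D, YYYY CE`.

August 2, 721 CE

JDN 2451545 is 1 Jan 2000; 1984613 is −466932 days from there.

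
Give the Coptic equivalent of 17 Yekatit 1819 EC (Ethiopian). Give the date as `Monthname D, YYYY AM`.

Meshir 17, 1543 AM

Julian Day Number of the source date = 2388411.
Converting JDN 2388411 to the Coptic calendar gives 17 Meshir 1543 AM.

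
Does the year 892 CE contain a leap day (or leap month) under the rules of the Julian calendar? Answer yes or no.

892 mod 4 = 0, so it is a leap year in the Julian calendar.

yes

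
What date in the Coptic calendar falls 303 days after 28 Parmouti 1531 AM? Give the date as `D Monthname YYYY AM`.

The starting date is JDN 2384099; 2384099 + 303 = 2384402.
JDN 2384402 corresponds to 25 Meshir 1532 AM.

25 Meshir 1532 AM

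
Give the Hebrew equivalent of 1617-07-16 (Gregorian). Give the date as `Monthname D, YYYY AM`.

Tammuz 13, 5377 AM

Both dates share Julian Day Number 2311854; in the Hebrew calendar that is 13 Tammuz 5377 AM.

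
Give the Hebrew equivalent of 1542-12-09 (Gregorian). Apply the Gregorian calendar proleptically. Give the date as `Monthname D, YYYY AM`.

Julian Day Number of the source date = 2284606.
Converting JDN 2284606 to the Hebrew calendar gives 21 Kislev 5303 AM.

Kislev 21, 5303 AM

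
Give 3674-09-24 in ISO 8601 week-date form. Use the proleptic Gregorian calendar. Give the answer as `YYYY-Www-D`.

The weekday is Monday (ISO weekday 1).
That Monday belongs to ISO week 39 of ISO year 3674.

3674-W39-1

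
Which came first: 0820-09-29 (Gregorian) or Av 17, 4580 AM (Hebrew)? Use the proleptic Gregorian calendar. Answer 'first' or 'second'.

second

The two dates have Julian Day Numbers 2020831 and 2020776 respectively.
Since 2020776 < 2020831, the second date comes first.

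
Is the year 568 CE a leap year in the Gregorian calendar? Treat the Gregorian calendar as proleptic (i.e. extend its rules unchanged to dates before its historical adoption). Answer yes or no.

568 is divisible by 4 and not by 100, so it is a leap year.

yes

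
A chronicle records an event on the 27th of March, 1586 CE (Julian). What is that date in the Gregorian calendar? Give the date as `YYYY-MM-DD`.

At this point the Julian calendar is 10 days behind the Gregorian.
27 March 1586 Julian + 10 days → 6 April 1586 Gregorian.

1586-04-06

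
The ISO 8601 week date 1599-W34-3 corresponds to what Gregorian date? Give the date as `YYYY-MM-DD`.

ISO week 1 of 1599 is the week containing the first Thursday of 1599.
Week 34, day 3 (Wednesday) lands on 1599-08-25.

1599-08-25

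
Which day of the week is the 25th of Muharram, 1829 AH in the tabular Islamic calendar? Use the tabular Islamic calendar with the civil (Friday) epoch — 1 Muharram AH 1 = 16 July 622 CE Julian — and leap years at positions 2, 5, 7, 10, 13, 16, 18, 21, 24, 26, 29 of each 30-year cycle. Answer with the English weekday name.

In the Gregorian calendar this is 6 March 2396 (JDN 2596246).
2596246 ≡ 2 (mod 7); counting from Monday = 0 gives Wednesday.

Wednesday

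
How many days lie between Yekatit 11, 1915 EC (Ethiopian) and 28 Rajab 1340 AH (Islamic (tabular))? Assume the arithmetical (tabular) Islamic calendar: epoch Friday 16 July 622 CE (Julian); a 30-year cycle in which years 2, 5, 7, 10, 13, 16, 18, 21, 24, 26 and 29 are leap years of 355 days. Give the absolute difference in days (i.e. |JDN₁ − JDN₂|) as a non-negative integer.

328

JDN of the first date = 2423469.
JDN of the second date = 2423141.
|2423141 − 2423469| = 328.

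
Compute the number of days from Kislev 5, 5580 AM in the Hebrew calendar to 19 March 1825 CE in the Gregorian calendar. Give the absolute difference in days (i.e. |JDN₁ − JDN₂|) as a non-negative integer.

JDN of the first date = 2385762.
JDN of the second date = 2387705.
|2387705 − 2385762| = 1943.

1943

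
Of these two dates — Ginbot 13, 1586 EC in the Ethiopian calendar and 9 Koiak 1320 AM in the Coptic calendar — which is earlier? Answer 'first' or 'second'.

First date → JDN 2303394; second date → JDN 2306893.
JDN 2303394 < JDN 2306893, so the first date is earlier.

first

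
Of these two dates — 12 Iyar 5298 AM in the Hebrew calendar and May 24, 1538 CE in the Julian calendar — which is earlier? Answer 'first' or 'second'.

Converting both to JDN: 2282914 vs 2282956; the smaller is the first.

first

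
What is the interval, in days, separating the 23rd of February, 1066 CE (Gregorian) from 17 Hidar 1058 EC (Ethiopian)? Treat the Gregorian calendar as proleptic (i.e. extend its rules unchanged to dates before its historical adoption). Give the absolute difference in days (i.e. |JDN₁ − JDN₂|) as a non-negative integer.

JDN of the first date = 2110462.
JDN of the second date = 2110366.
|2110366 − 2110462| = 96.

96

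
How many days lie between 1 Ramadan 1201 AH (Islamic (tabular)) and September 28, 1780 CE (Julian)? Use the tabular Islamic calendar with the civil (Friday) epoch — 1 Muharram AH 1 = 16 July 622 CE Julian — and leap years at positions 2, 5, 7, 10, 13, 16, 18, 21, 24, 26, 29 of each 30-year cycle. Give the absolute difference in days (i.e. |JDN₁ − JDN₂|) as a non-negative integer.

2442

JDN of the first date = 2373916.
JDN of the second date = 2371474.
|2371474 − 2373916| = 2442.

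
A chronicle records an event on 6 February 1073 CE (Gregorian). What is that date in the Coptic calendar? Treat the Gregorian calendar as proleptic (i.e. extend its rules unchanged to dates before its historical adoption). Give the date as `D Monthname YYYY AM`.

Julian Day Number of the source date = 2113002.
Converting JDN 2113002 to the Coptic calendar gives 6 Meshir 789 AM.

6 Meshir 789 AM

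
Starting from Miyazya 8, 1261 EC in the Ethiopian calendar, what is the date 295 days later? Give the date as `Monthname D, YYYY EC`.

Tir 28, 1262 EC

The starting date is JDN 2184653; 2184653 + 295 = 2184948.
JDN 2184948 corresponds to Tir 28, 1262 EC.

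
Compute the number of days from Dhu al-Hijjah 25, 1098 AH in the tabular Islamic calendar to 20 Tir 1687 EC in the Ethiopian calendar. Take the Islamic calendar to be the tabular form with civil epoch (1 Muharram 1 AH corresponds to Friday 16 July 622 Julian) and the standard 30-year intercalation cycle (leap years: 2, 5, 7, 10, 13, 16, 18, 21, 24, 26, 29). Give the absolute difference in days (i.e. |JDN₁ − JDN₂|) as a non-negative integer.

JDN of the first date = 2337529.
JDN of the second date = 2340171.
|2340171 − 2337529| = 2642.

2642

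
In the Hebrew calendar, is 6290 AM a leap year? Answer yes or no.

no

Hebrew year 6290 is year 1 of its 19-year Metonic cycle; leap years are at positions 3, 6, 8, 11, 14, 17, 19, so it is a common year (12 months).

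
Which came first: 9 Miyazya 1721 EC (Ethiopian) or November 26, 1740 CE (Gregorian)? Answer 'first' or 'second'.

first

First date → JDN 2352669; second date → JDN 2356912.
JDN 2352669 < JDN 2356912, so the first date is earlier.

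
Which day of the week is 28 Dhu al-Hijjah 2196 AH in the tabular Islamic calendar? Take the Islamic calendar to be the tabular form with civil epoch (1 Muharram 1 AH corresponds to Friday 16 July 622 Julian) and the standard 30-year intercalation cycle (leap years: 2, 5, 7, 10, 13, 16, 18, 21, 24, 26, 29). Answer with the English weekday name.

This is JDN 2726627 (24 February 2753 Gregorian).
2726627 ≡ 1 (mod 7); counting from Monday = 0 gives Tuesday.

Tuesday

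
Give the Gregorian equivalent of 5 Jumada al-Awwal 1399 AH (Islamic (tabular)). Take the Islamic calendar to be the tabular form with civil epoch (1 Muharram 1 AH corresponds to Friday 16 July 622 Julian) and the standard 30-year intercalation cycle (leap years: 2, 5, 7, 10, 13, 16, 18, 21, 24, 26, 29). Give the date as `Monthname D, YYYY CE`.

April 3, 1979 CE

Both dates share Julian Day Number 2443967; in the Gregorian calendar that is 3 April 1979 CE.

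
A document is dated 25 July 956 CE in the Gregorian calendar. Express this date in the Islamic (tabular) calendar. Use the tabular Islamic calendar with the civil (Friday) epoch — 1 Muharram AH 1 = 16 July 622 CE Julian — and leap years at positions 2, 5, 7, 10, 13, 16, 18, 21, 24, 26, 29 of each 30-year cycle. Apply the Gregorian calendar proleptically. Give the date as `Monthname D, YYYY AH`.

Rabi' al-Thani 8, 345 AH

Julian Day Number of the source date = 2070438.
Converting JDN 2070438 to the tabular Islamic calendar gives 8 Rabi' al-Thani 345 AH.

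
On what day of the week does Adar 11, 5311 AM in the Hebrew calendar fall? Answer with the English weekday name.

Equivalently 27 February 1551 Gregorian, JDN 2287608.
2287608 ≡ 1 (mod 7); counting from Monday = 0 gives Tuesday.

Tuesday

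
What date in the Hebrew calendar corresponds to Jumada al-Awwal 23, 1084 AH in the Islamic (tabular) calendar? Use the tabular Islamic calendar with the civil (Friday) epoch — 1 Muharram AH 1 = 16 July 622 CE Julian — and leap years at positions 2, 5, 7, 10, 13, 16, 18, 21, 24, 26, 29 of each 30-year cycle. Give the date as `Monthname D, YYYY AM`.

The source date corresponds to 5 September 1673 in the Gregorian calendar (JDN 2332359).
That day falls on 24 Elul 5433 AM in the Hebrew calendar.

Elul 24, 5433 AM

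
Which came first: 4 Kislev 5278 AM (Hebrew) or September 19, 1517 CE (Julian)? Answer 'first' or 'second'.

second

First date → JDN 2275464; second date → JDN 2275404.
JDN 2275404 < JDN 2275464, so the second date is earlier.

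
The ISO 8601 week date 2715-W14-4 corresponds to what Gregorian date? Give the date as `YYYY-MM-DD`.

2715-04-08

ISO week 1 of 2715 is the week containing the first Thursday of 2715.
Week 14, day 4 (Thursday) lands on 2715-04-08.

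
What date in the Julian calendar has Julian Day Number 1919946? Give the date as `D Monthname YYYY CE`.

11 July 544 CE

The proleptic Gregorian equivalent of JDN 1919946 is 13 July 544.
In the Julian calendar that day is 11 July 544 CE.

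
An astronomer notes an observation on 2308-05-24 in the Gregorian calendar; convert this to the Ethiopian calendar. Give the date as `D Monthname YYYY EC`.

13 Ginbot 2300 EC

Julian Day Number of the source date = 2564183.
Converting JDN 2564183 to the Ethiopian calendar gives 13 Ginbot 2300 EC.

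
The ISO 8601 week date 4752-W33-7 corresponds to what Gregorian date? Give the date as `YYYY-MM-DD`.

4752-08-17

ISO week 1 of 4752 is the week containing the first Thursday of 4752.
Week 33, day 7 (Sunday) lands on 4752-08-17.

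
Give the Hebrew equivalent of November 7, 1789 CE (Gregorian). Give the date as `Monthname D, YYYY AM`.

Cheshvan 18, 5550 AM

Both dates share Julian Day Number 2374790; in the Hebrew calendar that is 18 Cheshvan 5550 AM.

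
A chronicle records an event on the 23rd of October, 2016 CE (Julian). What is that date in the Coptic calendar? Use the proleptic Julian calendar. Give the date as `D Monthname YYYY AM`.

Julian Day Number of the source date = 2457698.
Converting JDN 2457698 to the Coptic calendar gives 26 Paopi 1733 AM.

26 Paopi 1733 AM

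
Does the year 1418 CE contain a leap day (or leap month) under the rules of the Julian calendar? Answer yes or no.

no

1418 mod 4 = 2, so it is a common year in the Julian calendar.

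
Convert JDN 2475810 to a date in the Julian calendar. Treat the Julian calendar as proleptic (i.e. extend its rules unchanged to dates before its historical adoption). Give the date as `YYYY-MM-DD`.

2066-05-26

JDN 2475810 is 8 June 2066 in the Gregorian calendar.
In the Julian calendar that day is 2066-05-26.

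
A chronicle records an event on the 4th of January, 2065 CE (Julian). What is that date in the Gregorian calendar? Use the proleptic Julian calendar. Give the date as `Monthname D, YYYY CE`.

At this point the Julian calendar is 13 days behind the Gregorian.
4 January 2065 Julian + 13 days → 17 January 2065 Gregorian.

January 17, 2065 CE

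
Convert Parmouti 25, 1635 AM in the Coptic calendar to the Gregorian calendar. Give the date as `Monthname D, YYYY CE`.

May 3, 1919 CE

Both dates share Julian Day Number 2422082; in the Gregorian calendar that is 3 May 1919 CE.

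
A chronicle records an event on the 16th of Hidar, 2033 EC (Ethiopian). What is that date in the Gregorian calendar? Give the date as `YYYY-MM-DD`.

2040-11-25

Julian Day Number of the source date = 2466484.
Converting JDN 2466484 to the Gregorian calendar gives 25 November 2040 CE.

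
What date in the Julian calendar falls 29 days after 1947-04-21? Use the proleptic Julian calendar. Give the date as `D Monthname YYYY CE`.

JDN of 1947-04-21 = 2432310.
2432310 + 29 = 2432339.
JDN 2432339 in the Julian calendar is 20 May 1947 CE.

20 May 1947 CE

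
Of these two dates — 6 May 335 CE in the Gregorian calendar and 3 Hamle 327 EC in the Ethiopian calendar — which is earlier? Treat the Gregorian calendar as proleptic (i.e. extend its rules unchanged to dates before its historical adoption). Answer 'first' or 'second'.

Converting both to JDN: 1843541 vs 1843594; the smaller is the first.

first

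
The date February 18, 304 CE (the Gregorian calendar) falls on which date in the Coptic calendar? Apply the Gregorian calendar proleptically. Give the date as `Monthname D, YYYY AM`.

Julian Day Number of the source date = 1832141.
Converting JDN 1832141 to the Coptic calendar gives 22 Meshir 20 AM.

Meshir 22, 20 AM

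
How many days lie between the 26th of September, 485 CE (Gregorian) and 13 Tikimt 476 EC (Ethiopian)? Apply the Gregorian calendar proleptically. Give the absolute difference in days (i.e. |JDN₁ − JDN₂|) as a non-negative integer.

First date → JDN 1898472; second date → JDN 1897757.
The interval is |1898472 − 1897757| = 715 days.

715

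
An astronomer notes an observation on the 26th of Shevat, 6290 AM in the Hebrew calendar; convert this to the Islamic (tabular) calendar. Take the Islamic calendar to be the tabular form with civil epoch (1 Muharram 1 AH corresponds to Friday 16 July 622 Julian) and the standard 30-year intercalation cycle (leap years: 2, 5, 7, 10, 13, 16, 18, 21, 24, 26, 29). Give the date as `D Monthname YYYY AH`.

26 Safar 1967 AH

The source date corresponds to 26 February 2530 in the Gregorian calendar (JDN 2645180).
That day falls on 26 Safar 1967 AH in the tabular Islamic calendar.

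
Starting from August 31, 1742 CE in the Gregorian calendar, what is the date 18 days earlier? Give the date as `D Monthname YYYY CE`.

13 August 1742 CE

The starting date is JDN 2357555; 2357555 − 18 = 2357537.
JDN 2357537 corresponds to 13 August 1742 CE.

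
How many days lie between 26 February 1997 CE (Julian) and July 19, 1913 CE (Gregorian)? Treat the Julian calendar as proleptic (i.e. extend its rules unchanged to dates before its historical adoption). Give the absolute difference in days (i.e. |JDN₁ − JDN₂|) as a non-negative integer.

30551

JDN of the first date = 2450519.
JDN of the second date = 2419968.
|2419968 − 2450519| = 30551.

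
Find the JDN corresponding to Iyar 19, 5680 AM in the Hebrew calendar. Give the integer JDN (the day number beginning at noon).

2422452

Equivalently 7 May 1920 (Gregorian).
JDN 2299161 is 15 October 1582 CE (Gregorian); the target day is +123291 days from there, so JDN = 2422452.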